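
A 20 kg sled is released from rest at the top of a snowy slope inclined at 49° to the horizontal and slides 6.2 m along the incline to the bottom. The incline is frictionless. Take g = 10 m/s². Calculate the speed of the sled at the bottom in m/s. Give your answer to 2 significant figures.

The weight component along the incline is mg sin 49° = 150.942 N and the normal force is N = mg cos 49° = 131.212 N.
With no friction, a = g sin 49° = 7.5471 m/s².
Starting from rest over a distance of 6.2 m, v² = 2aL = 2 × 7.5471 × 6.2 = 93.5840, so v = 9.6739 m/s.

9.7 m/s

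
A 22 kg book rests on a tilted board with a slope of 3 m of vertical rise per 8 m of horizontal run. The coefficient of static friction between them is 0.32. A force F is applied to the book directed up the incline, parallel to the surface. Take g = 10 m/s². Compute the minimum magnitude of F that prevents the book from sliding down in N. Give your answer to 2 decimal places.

11.33 N

The normal force is N = mg cos 20.56° = 205.992 N. With F at its minimum the book is on the verge of sliding down, so static friction is at its maximum μ_s N = 0.32 × 205.992 = 65.917 N and acts up the slope.
Equilibrium along the incline: F + μ_s N = mg sin 20.56°, so F = 77.247 − 65.917 = 11.330 N.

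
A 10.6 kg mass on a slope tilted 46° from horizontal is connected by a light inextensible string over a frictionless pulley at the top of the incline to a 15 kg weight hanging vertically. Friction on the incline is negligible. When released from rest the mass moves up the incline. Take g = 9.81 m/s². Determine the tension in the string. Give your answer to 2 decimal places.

For the mass on the incline: the weight component along the slope is m₁g sin 46° = 10.6 × 9.81 × 0.7193 = 74.797 N and the normal force is N = m₁g cos 46° = 72.235 N.
Newton's second law for the mass (up-slope positive): T − 74.797 = 10.6 a. For the hanging weight (downward positive): 15 × 9.81 − T = 15 a.
Adding the two equations eliminates T: 72.353 = 25.6 a, so a = 2.8263 m/s².
Then from the hanging weight's equation, T = 15 × (9.81 − 2.8263) = 104.756 N.

104.76 N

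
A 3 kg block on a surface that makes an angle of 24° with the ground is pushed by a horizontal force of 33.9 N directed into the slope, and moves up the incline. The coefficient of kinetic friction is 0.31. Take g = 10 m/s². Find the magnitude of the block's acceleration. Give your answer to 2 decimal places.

2.00 m/s²

The horizontal push has components F cos 24° = 33.9 × 0.9135 = 30.968 N up the incline and F sin 24° = 33.9 × 0.4067 = 13.787 N pressing into the surface.
The normal force is therefore N = mg cos 24° + F sin 24° = 27.405 + 13.787 = 41.192 N, and kinetic friction down the slope is μN = 0.31 × 41.192 = 12.770 N.
Along the incline: F cos 24° − mg sin 24° − μN = ma, so 30.968 − 12.201 − 12.770 = 3 a, giving a = 1.9990 m/s².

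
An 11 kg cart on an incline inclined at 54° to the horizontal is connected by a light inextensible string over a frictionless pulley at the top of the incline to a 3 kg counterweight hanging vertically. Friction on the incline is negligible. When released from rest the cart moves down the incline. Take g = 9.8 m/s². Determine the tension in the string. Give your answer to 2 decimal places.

41.79 N

For the cart on the incline: the weight component along the slope is m₁g sin 54° = 11 × 9.8 × 0.8090 = 87.210 N and the normal force is N = m₁g cos 54° = 63.363 N.
Newton's second law for the cart (down-slope positive): 87.210 − T = 11 a. For the hanging counterweight (upward positive): T − 3 × 9.8 = 3 a.
Adding the two equations eliminates T: 57.810 = 14 a, so a = 4.1293 m/s².
Then from the hanging counterweight's equation, T = 3 × (9.8 + 4.1293) = 41.788 N.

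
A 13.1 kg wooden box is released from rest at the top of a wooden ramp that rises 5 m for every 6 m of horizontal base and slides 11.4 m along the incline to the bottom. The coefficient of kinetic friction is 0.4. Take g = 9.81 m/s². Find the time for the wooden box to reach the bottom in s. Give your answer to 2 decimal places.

2.64 s

The weight component along the incline is mg sin 39.81° = 82.271 N and the normal force is N = mg cos 39.81° = 98.725 N.
Friction up the slope is f = μN = 0.4 × 98.725 = 39.490 N, so the net downslope force is 82.271 − 39.490 = 42.781 N and a = 42.781 / 13.1 = 3.2657 m/s².
Starting from rest, L = ½at², so t = √(2L/a) = √(2 × 11.4 / 3.2657) = 2.6423 s.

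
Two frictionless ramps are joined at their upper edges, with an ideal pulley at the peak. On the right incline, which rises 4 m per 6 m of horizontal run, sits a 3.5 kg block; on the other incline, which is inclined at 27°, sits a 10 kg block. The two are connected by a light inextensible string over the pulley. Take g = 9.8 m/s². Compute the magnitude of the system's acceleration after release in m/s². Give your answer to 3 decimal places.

1.886 m/s²

Resolve each weight along its own incline: the 3.5 kg mass has component 3.5 × 9.8 × sin 33.69° = 19.026 N down its slope, and the 10 kg mass has 10 × 9.8 × sin 27° = 44.491 N down its slope.
The 10 kg side's 44.491 N exceeds the other side's 19.026 N, so that mass slides down and the 3.5 kg mass slides up. Taking that direction as positive, Newton's second law for the whole system gives 44.491 − 19.026 = (3.5 + 10) a, so a = 25.465 / 13.5 = 1.8863 m/s².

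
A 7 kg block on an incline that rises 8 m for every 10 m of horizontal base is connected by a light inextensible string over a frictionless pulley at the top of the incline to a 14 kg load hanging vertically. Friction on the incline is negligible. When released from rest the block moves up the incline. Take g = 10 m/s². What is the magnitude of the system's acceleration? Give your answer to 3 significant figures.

4.58 m/s²

For the block on the incline: the weight component along the slope is m₁g sin 38.66° = 7 × 10 × 0.6247 = 43.729 N and the normal force is N = m₁g cos 38.66° = 54.661 N.
Newton's second law for the block (up-slope positive): T − 43.729 = 7 a. For the hanging load (downward positive): 14 × 10 − T = 14 a.
Adding the two equations eliminates T: 96.271 = 21 a, so a = 4.5843 m/s².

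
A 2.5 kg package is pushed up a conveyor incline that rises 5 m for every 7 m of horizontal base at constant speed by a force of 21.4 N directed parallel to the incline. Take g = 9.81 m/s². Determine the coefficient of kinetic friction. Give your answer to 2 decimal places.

0.36

At constant speed ΣF = 0 along the incline. The applied 21.4 N acts up the slope; the weight component mg sin 35.54° = 14.255 N and kinetic friction μN both act down the slope.
So 21.4 = 14.255 + μ × 19.957, giving μ = (21.4 − 14.255) / 19.957 = 0.3580.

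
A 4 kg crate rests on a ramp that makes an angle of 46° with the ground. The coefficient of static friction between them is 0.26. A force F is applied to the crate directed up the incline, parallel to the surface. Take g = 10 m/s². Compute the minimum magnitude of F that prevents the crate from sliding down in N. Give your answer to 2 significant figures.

22 N

The normal force is N = mg cos 46° = 27.786 N. With F at its minimum the crate is on the verge of sliding down, so static friction is at its maximum μ_s N = 0.26 × 27.786 = 7.224 N and acts up the slope.
Equilibrium along the incline: F + μ_s N = mg sin 46°, so F = 28.774 − 7.224 = 21.550 N.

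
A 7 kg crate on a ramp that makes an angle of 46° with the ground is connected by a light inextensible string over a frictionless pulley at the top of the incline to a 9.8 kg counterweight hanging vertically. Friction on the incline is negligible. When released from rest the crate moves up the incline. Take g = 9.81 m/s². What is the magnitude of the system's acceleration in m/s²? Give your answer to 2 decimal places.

2.78 m/s²

For the crate on the incline: the weight component along the slope is m₁g sin 46° = 7 × 9.81 × 0.7193 = 49.394 N and the normal force is N = m₁g cos 46° = 47.702 N.
Newton's second law for the crate (up-slope positive): T − 49.394 = 7 a. For the hanging counterweight (downward positive): 9.8 × 9.81 − T = 9.8 a.
Adding the two equations eliminates T: 46.744 = 16.8 a, so a = 2.7824 m/s².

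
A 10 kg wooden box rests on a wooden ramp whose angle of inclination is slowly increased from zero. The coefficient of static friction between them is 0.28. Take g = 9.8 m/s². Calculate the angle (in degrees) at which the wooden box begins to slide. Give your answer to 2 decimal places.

At the threshold of sliding, static friction is at its maximum μ_s N and exactly balances the weight component along the incline: mg sin θ = μ_s mg cos θ.
Hence tan θ = μ_s = 0.28, so θ = arctan(0.28) = 15.6422°.

15.64°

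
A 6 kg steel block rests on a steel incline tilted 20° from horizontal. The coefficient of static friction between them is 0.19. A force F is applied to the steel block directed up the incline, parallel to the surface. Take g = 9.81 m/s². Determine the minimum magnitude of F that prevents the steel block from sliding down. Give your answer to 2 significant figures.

9.6 N

The normal force is N = mg cos 20° = 55.310 N. With F at its minimum the steel block is on the verge of sliding down, so static friction is at its maximum μ_s N = 0.19 × 55.310 = 10.509 N and acts up the slope.
Equilibrium along the incline: F + μ_s N = mg sin 20°, so F = 20.131 − 10.509 = 9.622 N.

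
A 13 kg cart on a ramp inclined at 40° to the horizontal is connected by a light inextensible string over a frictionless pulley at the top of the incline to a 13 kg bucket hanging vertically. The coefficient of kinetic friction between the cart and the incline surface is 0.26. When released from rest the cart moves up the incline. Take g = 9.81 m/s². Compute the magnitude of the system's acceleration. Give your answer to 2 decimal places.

For the cart on the incline: the weight component along the slope is m₁g sin 40° = 13 × 9.81 × 0.6428 = 81.976 N and the normal force is N = m₁g cos 40° = 97.694 N.
Kinetic friction opposes the cart's motion up the incline: f = μN = 0.26 × 97.694 = 25.400 N acting down the slope.
Newton's second law for the cart (up-slope positive): T − 81.976 − 25.400 = 13 a. For the hanging bucket (downward positive): 13 × 9.81 − T = 13 a.
Adding the two equations eliminates T: 20.154 = 26 a, so a = 0.7752 m/s².

0.78 m/s²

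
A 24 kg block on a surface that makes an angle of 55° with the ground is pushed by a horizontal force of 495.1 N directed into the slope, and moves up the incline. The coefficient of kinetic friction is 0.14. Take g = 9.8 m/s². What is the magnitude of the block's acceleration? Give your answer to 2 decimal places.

The horizontal push has components F cos 55° = 495.1 × 0.5736 = 283.989 N up the incline and F sin 55° = 495.1 × 0.8192 = 405.586 N pressing into the surface.
The normal force is therefore N = mg cos 55° + F sin 55° = 134.911 + 405.586 = 540.497 N, and kinetic friction down the slope is μN = 0.14 × 540.497 = 75.670 N.
Along the incline: F cos 55° − mg sin 55° − μN = ma, so 283.989 − 192.676 − 75.670 = 24 a, giving a = 0.6518 m/s².

0.65 m/s²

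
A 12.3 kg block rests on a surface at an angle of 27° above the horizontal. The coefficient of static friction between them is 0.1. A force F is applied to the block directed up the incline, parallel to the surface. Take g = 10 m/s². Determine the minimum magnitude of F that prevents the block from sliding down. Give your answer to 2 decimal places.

44.88 N

The normal force is N = mg cos 27° = 109.594 N. With F at its minimum the block is on the verge of sliding down, so static friction is at its maximum μ_s N = 0.1 × 109.594 = 10.959 N and acts up the slope.
Equilibrium along the incline: F + μ_s N = mg sin 27°, so F = 55.841 − 10.959 = 44.882 N.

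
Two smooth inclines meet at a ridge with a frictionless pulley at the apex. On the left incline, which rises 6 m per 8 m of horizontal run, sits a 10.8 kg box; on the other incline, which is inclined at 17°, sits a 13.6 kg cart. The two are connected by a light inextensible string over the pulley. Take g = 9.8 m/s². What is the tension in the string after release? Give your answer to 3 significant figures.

Resolve each weight along its own incline: the 10.8 kg mass has component 10.8 × 9.8 × sin 36.87° = 63.504 N down its slope, and the 13.6 kg mass has 13.6 × 9.8 × sin 17° = 38.967 N down its slope.
The 10.8 kg side's 63.504 N exceeds the other side's 38.967 N, so that mass slides down and the 13.6 kg mass slides up. Taking that direction as positive, Newton's second law for the whole system gives 63.504 − 38.967 = (10.8 + 13.6) a, so a = 24.537 / 24.4 = 1.0056 m/s².
For the 13.6 kg mass (up-slope positive): T − 38.967 = 13.6 × 1.0056, so T = 52.643 N.

52.6 N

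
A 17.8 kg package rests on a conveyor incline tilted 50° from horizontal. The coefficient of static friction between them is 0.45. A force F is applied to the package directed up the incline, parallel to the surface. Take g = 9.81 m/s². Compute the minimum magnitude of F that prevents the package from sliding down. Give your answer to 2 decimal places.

The normal force is N = mg cos 50° = 112.242 N. With F at its minimum the package is on the verge of sliding down, so static friction is at its maximum μ_s N = 0.45 × 112.242 = 50.509 N and acts up the slope.
Equilibrium along the incline: F + μ_s N = mg sin 50°, so F = 133.765 − 50.509 = 83.256 N.

83.26 N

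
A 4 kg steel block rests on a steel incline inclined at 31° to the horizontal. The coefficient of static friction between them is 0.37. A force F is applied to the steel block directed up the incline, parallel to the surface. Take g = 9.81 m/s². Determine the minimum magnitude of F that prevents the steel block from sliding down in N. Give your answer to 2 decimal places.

7.77 N

The normal force is N = mg cos 31° = 33.635 N. With F at its minimum the steel block is on the verge of sliding down, so static friction is at its maximum μ_s N = 0.37 × 33.635 = 12.445 N and acts up the slope.
Equilibrium along the incline: F + μ_s N = mg sin 31°, so F = 20.210 − 12.445 = 7.765 N.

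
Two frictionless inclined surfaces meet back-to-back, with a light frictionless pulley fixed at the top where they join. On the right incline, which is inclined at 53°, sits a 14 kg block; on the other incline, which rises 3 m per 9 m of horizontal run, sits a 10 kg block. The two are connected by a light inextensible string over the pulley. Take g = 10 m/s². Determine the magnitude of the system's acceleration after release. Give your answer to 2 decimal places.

Resolve each weight along its own incline: the 14 kg mass has component 14 × 10 × sin 53° = 111.809 N down its slope, and the 10 kg mass has 10 × 10 × sin 18.43° = 31.623 N down its slope.
The 14 kg side's 111.809 N exceeds the other side's 31.623 N, so that mass slides down and the 10 kg mass slides up. Taking that direction as positive, Newton's second law for the whole system gives 111.809 − 31.623 = (14 + 10) a, so a = 80.186 / 24 = 3.3411 m/s².

3.34 m/s²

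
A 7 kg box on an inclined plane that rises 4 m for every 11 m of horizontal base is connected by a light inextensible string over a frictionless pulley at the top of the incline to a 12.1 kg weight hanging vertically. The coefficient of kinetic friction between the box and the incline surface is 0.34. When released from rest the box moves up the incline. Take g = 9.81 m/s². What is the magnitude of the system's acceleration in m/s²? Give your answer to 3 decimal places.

3.837 m/s²

For the box on the incline: the weight component along the slope is m₁g sin 19.98° = 7 × 9.81 × 0.3417 = 23.465 N and the normal force is N = m₁g cos 19.98° = 64.536 N.
Kinetic friction opposes the box's motion up the incline: f = μN = 0.34 × 64.536 = 21.942 N acting down the slope.
Newton's second law for the box (up-slope positive): T − 23.465 − 21.942 = 7 a. For the hanging weight (downward positive): 12.1 × 9.81 − T = 12.1 a.
Adding the two equations eliminates T: 73.294 = 19.1 a, so a = 3.8374 m/s².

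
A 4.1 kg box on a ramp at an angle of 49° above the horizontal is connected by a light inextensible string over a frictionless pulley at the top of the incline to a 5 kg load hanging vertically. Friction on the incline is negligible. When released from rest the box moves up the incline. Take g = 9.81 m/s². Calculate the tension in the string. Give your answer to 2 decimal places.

38.78 N

For the box on the incline: the weight component along the slope is m₁g sin 49° = 4.1 × 9.81 × 0.7547 = 30.355 N and the normal force is N = m₁g cos 49° = 26.387 N.
Newton's second law for the box (up-slope positive): T − 30.355 = 4.1 a. For the hanging load (downward positive): 5 × 9.81 − T = 5 a.
Adding the two equations eliminates T: 18.695 = 9.1 a, so a = 2.0544 m/s².
Then from the hanging load's equation, T = 5 × (9.81 − 2.0544) = 38.778 N.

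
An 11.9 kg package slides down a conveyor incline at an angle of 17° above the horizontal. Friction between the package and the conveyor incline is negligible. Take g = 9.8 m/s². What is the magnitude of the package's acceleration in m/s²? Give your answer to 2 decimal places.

Resolving the weight along the incline: the component pulling the package down the slope is mg sin 17° = 11.9 × 9.8 × 0.2924 = 34.100 N, and the normal force is N = mg cos 17° = 11.9 × 9.8 × 0.9563 = 111.524 N.
With no friction the net force along the incline is 34.100 N, so a = g sin 17° = 34.100 / 11.9 = 2.8655 m/s².

2.87 m/s²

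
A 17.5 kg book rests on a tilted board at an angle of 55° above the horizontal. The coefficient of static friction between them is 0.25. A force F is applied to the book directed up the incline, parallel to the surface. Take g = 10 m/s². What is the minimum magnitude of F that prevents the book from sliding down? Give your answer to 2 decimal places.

The normal force is N = mg cos 55° = 100.376 N. With F at its minimum the book is on the verge of sliding down, so static friction is at its maximum μ_s N = 0.25 × 100.376 = 25.094 N and acts up the slope.
Equilibrium along the incline: F + μ_s N = mg sin 55°, so F = 143.352 − 25.094 = 118.258 N.

118.26 N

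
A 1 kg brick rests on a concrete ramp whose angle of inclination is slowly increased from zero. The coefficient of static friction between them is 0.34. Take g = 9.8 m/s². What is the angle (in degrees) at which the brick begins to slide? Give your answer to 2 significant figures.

19°

At the threshold of sliding, static friction is at its maximum μ_s N and exactly balances the weight component along the incline: mg sin θ = μ_s mg cos θ.
Hence tan θ = μ_s = 0.34, so θ = arctan(0.34) = 18.7780°.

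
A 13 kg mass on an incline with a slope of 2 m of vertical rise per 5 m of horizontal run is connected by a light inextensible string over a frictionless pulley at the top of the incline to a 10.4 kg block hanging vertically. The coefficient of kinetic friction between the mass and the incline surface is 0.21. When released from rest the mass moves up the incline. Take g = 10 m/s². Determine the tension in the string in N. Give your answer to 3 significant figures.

90.5 N

For the mass on the incline: the weight component along the slope is m₁g sin 21.80° = 13 × 10 × 0.3714 = 48.282 N and the normal force is N = m₁g cos 21.80° = 120.702 N.
Kinetic friction opposes the mass's motion up the incline: f = μN = 0.21 × 120.702 = 25.347 N acting down the slope.
Newton's second law for the mass (up-slope positive): T − 48.282 − 25.347 = 13 a. For the hanging block (downward positive): 10.4 × 10 − T = 10.4 a.
Adding the two equations eliminates T: 30.371 = 23.4 a, so a = 1.2979 m/s².
Then from the hanging block's equation, T = 10.4 × (10 − 1.2979) = 90.502 N.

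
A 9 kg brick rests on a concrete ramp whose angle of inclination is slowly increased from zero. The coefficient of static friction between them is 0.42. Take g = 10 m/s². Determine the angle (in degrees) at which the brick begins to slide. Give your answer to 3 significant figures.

22.8°

At the threshold of sliding, static friction is at its maximum μ_s N and exactly balances the weight component along the incline: mg sin θ = μ_s mg cos θ.
Hence tan θ = μ_s = 0.42, so θ = arctan(0.42) = 22.7824°.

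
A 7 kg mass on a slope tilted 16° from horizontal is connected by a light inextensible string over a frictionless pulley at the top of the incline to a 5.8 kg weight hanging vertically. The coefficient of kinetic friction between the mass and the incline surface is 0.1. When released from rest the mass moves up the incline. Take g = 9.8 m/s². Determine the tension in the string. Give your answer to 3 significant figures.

For the mass on the incline: the weight component along the slope is m₁g sin 16° = 7 × 9.8 × 0.2756 = 18.906 N and the normal force is N = m₁g cos 16° = 65.943 N.
Kinetic friction opposes the mass's motion up the incline: f = μN = 0.1 × 65.943 = 6.594 N acting down the slope.
Newton's second law for the mass (up-slope positive): T − 18.906 − 6.594 = 7 a. For the hanging weight (downward positive): 5.8 × 9.8 − T = 5.8 a.
Adding the two equations eliminates T: 31.340 = 12.8 a, so a = 2.4484 m/s².
Then from the hanging weight's equation, T = 5.8 × (9.8 − 2.4484) = 42.639 N.

42.6 N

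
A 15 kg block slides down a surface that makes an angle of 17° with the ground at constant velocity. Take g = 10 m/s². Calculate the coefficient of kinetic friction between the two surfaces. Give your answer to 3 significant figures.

At constant velocity the net force along the incline is zero: mg sin 17° = μ mg cos 17°.
So μ = tan 17° = 0.2924 / 0.9563 = 0.3058.

0.306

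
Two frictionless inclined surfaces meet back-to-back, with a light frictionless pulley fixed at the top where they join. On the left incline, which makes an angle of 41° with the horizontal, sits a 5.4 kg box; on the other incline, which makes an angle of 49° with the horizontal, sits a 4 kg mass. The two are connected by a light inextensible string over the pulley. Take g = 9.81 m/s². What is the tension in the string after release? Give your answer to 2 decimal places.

31.80 N

Resolve each weight along its own incline: the 5.4 kg mass has component 5.4 × 9.81 × sin 41° = 34.754 N down its slope, and the 4 kg mass has 4 × 9.81 × sin 49° = 29.615 N down its slope.
The 5.4 kg side's 34.754 N exceeds the other side's 29.615 N, so that mass slides down and the 4 kg mass slides up. Taking that direction as positive, Newton's second law for the whole system gives 34.754 − 29.615 = (5.4 + 4) a, so a = 5.139 / 9.4 = 0.5467 m/s².
For the 4 kg mass (up-slope positive): T − 29.615 = 4 × 0.5467, so T = 31.802 N.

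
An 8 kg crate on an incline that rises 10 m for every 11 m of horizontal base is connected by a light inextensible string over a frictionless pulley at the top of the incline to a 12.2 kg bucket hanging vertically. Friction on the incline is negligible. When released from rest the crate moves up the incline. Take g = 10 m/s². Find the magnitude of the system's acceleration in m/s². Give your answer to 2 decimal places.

For the crate on the incline: the weight component along the slope is m₁g sin 42.27° = 8 × 10 × 0.6727 = 53.816 N and the normal force is N = m₁g cos 42.27° = 59.195 N.
Newton's second law for the crate (up-slope positive): T − 53.816 = 8 a. For the hanging bucket (downward positive): 12.2 × 10 − T = 12.2 a.
Adding the two equations eliminates T: 68.184 = 20.2 a, so a = 3.3754 m/s².

3.38 m/s²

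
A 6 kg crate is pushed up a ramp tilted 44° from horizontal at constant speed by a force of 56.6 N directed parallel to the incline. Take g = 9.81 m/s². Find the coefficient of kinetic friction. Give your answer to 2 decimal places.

0.37

At constant speed ΣF = 0 along the incline. The applied 56.6 N acts up the slope; the weight component mg sin 44° = 40.888 N and kinetic friction μN both act down the slope.
So 56.6 = 40.888 + μ × 42.340, giving μ = (56.6 − 40.888) / 42.340 = 0.3711.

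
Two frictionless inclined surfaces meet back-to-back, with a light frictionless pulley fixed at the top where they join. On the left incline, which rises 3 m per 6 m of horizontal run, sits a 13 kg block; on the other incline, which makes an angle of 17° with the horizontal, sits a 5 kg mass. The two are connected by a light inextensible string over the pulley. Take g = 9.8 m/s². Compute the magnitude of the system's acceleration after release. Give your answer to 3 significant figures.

2.37 m/s²

Resolve each weight along its own incline: the 13 kg mass has component 13 × 9.8 × sin 26.57° = 56.975 N down its slope, and the 5 kg mass has 5 × 9.8 × sin 17° = 14.326 N down its slope.
The 13 kg side's 56.975 N exceeds the other side's 14.326 N, so that mass slides down and the 5 kg mass slides up. Taking that direction as positive, Newton's second law for the whole system gives 56.975 − 14.326 = (13 + 5) a, so a = 42.649 / 18 = 2.3694 m/s².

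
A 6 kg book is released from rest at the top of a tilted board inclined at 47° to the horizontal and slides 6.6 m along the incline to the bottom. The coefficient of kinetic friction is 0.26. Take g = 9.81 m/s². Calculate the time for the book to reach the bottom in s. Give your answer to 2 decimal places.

1.56 s

The weight component along the incline is mg sin 47° = 43.047 N and the normal force is N = mg cos 47° = 40.142 N.
Friction up the slope is f = μN = 0.26 × 40.142 = 10.437 N, so the net downslope force is 43.047 − 10.437 = 32.610 N and a = 32.610 / 6 = 5.4350 m/s².
Starting from rest, L = ½at², so t = √(2L/a) = √(2 × 6.6 / 5.4350) = 1.5584 s.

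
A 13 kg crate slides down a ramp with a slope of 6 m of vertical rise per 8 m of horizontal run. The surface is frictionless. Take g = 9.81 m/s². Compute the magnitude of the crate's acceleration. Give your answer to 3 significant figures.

5.89 m/s²

Resolving the weight along the incline: the component pulling the crate down the slope is mg sin 36.87° = 13 × 9.81 × 0.6000 = 76.518 N, and the normal force is N = mg cos 36.87° = 13 × 9.81 × 0.8000 = 102.024 N.
With no friction the net force along the incline is 76.518 N, so a = g sin 36.87° = 76.518 / 13 = 5.8860 m/s².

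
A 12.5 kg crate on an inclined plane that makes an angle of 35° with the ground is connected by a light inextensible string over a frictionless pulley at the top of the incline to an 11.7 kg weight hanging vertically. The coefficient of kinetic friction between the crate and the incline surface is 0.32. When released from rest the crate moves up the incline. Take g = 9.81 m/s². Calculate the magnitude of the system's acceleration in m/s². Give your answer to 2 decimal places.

0.51 m/s²

For the crate on the incline: the weight component along the slope is m₁g sin 35° = 12.5 × 9.81 × 0.5736 = 70.338 N and the normal force is N = m₁g cos 35° = 100.449 N.
Kinetic friction opposes the crate's motion up the incline: f = μN = 0.32 × 100.449 = 32.144 N acting down the slope.
Newton's second law for the crate (up-slope positive): T − 70.338 − 32.144 = 12.5 a. For the hanging weight (downward positive): 11.7 × 9.81 − T = 11.7 a.
Adding the two equations eliminates T: 12.295 = 24.2 a, so a = 0.5081 m/s².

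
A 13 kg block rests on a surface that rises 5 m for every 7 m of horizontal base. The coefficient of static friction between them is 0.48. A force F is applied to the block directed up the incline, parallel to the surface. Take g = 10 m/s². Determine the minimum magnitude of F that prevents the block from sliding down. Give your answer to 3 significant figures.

24.8 N

The normal force is N = mg cos 35.54° = 105.785 N. With F at its minimum the block is on the verge of sliding down, so static friction is at its maximum μ_s N = 0.48 × 105.785 = 50.777 N and acts up the slope.
Equilibrium along the incline: F + μ_s N = mg sin 35.54°, so F = 75.561 − 50.777 = 24.784 N.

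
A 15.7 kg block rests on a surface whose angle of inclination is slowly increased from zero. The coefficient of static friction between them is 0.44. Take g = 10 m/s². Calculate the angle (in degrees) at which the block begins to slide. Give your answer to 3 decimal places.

23.749°

At the threshold of sliding, static friction is at its maximum μ_s N and exactly balances the weight component along the incline: mg sin θ = μ_s mg cos θ.
Hence tan θ = μ_s = 0.44, so θ = arctan(0.44) = 23.7495°.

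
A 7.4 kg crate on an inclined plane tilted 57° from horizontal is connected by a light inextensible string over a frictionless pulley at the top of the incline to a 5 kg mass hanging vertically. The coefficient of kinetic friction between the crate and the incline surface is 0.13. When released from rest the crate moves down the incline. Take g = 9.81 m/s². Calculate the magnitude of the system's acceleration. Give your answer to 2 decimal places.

0.54 m/s²

For the crate on the incline: the weight component along the slope is m₁g sin 57° = 7.4 × 9.81 × 0.8387 = 60.885 N and the normal force is N = m₁g cos 57° = 39.538 N.
Kinetic friction opposes the crate's motion down the incline: f = μN = 0.13 × 39.538 = 5.140 N acting up the slope.
Newton's second law for the crate (down-slope positive): 60.885 − 5.140 − T = 7.4 a. For the hanging mass (upward positive): T − 5 × 9.81 = 5 a.
Adding the two equations eliminates T: 6.695 = 12.4 a, so a = 0.5399 m/s².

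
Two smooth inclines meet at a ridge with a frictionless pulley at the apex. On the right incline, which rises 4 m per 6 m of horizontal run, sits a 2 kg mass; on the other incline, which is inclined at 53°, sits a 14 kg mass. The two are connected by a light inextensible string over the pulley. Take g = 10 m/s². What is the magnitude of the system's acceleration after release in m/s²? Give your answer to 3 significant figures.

6.29 m/s²

Resolve each weight along its own incline: the 2 kg mass has component 2 × 10 × sin 33.69° = 11.094 N down its slope, and the 14 kg mass has 14 × 10 × sin 53° = 111.809 N down its slope.
The 14 kg side's 111.809 N exceeds the other side's 11.094 N, so that mass slides down and the 2 kg mass slides up. Taking that direction as positive, Newton's second law for the whole system gives 111.809 − 11.094 = (2 + 14) a, so a = 100.715 / 16 = 6.2947 m/s².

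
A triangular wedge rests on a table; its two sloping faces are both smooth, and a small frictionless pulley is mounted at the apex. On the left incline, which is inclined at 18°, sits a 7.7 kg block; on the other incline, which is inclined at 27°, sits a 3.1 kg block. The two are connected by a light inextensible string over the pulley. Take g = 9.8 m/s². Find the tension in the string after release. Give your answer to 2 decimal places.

Resolve each weight along its own incline: the 7.7 kg mass has component 7.7 × 9.8 × sin 18° = 23.318 N down its slope, and the 3.1 kg mass has 3.1 × 9.8 × sin 27° = 13.792 N down its slope.
The 7.7 kg side's 23.318 N exceeds the other side's 13.792 N, so that mass slides down and the 3.1 kg mass slides up. Taking that direction as positive, Newton's second law for the whole system gives 23.318 − 13.792 = (7.7 + 3.1) a, so a = 9.526 / 10.8 = 0.8820 m/s².
For the 3.1 kg mass (up-slope positive): T − 13.792 = 3.1 × 0.8820, so T = 16.526 N.

16.53 N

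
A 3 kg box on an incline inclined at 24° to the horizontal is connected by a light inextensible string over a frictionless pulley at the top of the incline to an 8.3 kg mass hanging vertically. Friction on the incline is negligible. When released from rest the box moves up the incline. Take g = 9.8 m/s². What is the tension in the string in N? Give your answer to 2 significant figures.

30 N

For the box on the incline: the weight component along the slope is m₁g sin 24° = 3 × 9.8 × 0.4067 = 11.957 N and the normal force is N = m₁g cos 24° = 26.858 N.
Newton's second law for the box (up-slope positive): T − 11.957 = 3 a. For the hanging mass (downward positive): 8.3 × 9.8 − T = 8.3 a.
Adding the two equations eliminates T: 69.383 = 11.3 a, so a = 6.1401 m/s².
Then from the hanging mass's equation, T = 8.3 × (9.8 − 6.1401) = 30.377 N.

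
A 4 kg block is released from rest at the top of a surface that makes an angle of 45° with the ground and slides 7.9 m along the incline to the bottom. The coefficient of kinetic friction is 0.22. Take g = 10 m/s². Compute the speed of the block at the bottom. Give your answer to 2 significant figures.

9.3 m/s

The weight component along the incline is mg sin 45° = 28.284 N and the normal force is N = mg cos 45° = 28.284 N.
Friction up the slope is f = μN = 0.22 × 28.284 = 6.222 N, so the net downslope force is 28.284 − 6.222 = 22.062 N and a = 22.062 / 4 = 5.5155 m/s².
Starting from rest over a distance of 7.9 m, v² = 2aL = 2 × 5.5155 × 7.9 = 87.1449, so v = 9.3351 m/s.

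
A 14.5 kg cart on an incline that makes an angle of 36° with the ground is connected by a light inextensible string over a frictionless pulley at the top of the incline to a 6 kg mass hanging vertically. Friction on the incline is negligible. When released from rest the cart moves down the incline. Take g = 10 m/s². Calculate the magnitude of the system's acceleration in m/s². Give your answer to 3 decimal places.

1.231 m/s²

For the cart on the incline: the weight component along the slope is m₁g sin 36° = 14.5 × 10 × 0.5878 = 85.231 N and the normal force is N = m₁g cos 36° = 117.307 N.
Newton's second law for the cart (down-slope positive): 85.231 − T = 14.5 a. For the hanging mass (upward positive): T − 6 × 10 = 6 a.
Adding the two equations eliminates T: 25.231 = 20.5 a, so a = 1.2308 m/s².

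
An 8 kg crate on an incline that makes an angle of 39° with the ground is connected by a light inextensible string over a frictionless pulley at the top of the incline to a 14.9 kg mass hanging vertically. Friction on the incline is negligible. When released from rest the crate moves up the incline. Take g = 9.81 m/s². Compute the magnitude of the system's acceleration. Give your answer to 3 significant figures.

4.23 m/s²

For the crate on the incline: the weight component along the slope is m₁g sin 39° = 8 × 9.81 × 0.6293 = 49.387 N and the normal force is N = m₁g cos 39° = 60.990 N.
Newton's second law for the crate (up-slope positive): T − 49.387 = 8 a. For the hanging mass (downward positive): 14.9 × 9.81 − T = 14.9 a.
Adding the two equations eliminates T: 96.782 = 22.9 a, so a = 4.2263 m/s².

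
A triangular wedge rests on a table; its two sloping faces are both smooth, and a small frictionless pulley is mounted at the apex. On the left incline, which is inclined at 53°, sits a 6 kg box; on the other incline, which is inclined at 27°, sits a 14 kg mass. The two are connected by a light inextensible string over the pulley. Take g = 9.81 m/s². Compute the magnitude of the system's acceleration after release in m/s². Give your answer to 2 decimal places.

Resolve each weight along its own incline: the 6 kg mass has component 6 × 9.81 × sin 53° = 47.008 N down its slope, and the 14 kg mass has 14 × 9.81 × sin 27° = 62.351 N down its slope.
The 14 kg side's 62.351 N exceeds the other side's 47.008 N, so that mass slides down and the 6 kg mass slides up. Taking that direction as positive, Newton's second law for the whole system gives 62.351 − 47.008 = (6 + 14) a, so a = 15.343 / 20 = 0.7671 m/s².

0.77 m/s²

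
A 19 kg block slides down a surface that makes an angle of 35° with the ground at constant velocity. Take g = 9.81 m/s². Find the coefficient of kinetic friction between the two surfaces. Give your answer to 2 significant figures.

At constant velocity the net force along the incline is zero: mg sin 35° = μ mg cos 35°.
So μ = tan 35° = 0.5736 / 0.8192 = 0.7002.

0.70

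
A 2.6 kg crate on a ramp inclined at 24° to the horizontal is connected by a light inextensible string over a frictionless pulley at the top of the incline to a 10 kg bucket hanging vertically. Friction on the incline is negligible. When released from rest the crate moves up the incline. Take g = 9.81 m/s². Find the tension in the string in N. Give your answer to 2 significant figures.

For the crate on the incline: the weight component along the slope is m₁g sin 24° = 2.6 × 9.81 × 0.4067 = 10.373 N and the normal force is N = m₁g cos 24° = 23.301 N.
Newton's second law for the crate (up-slope positive): T − 10.373 = 2.6 a. For the hanging bucket (downward positive): 10 × 9.81 − T = 10 a.
Adding the two equations eliminates T: 87.727 = 12.6 a, so a = 6.9625 m/s².
Then from the hanging bucket's equation, T = 10 × (9.81 − 6.9625) = 28.475 N.

28 N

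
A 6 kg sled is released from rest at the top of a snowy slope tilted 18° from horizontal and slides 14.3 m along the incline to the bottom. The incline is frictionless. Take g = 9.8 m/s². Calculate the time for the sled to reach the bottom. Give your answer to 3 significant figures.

3.07 s

The weight component along the incline is mg sin 18° = 18.170 N and the normal force is N = mg cos 18° = 55.922 N.
With no friction, a = g sin 18° = 3.0284 m/s².
Starting from rest, L = ½at², so t = √(2L/a) = √(2 × 14.3 / 3.0284) = 3.0731 s.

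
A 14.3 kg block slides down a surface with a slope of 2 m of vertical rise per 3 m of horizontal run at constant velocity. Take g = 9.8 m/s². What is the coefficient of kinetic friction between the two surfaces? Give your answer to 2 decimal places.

0.67

At constant velocity the net force along the incline is zero: mg sin 33.69° = μ mg cos 33.69°.
So μ = tan 33.69° = 0.5547 / 0.8321 = 0.6666.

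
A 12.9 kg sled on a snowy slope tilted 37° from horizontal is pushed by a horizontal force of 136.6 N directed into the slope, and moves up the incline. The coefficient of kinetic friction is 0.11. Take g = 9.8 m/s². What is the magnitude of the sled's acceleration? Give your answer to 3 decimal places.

0.997 m/s²

The horizontal push has components F cos 37° = 136.6 × 0.7986 = 109.089 N up the incline and F sin 37° = 136.6 × 0.6018 = 82.206 N pressing into the surface.
The normal force is therefore N = mg cos 37° + F sin 37° = 100.959 + 82.206 = 183.165 N, and kinetic friction down the slope is μN = 0.11 × 183.165 = 20.148 N.
Along the incline: F cos 37° − mg sin 37° − μN = ma, so 109.089 − 76.080 − 20.148 = 12.9 a, giving a = 0.9970 m/s².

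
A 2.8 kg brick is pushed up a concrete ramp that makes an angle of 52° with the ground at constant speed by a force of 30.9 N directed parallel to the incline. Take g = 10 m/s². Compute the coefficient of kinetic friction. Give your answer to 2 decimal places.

At constant speed ΣF = 0 along the incline. The applied 30.9 N acts up the slope; the weight component mg sin 52° = 22.064 N and kinetic friction μN both act down the slope.
So 30.9 = 22.064 + μ × 17.239, giving μ = (30.9 − 22.064) / 17.239 = 0.5126.

0.51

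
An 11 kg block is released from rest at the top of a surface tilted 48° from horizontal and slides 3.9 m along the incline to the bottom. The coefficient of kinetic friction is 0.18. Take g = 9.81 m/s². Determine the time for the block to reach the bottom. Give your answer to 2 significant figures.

The weight component along the incline is mg sin 48° = 80.193 N and the normal force is N = mg cos 48° = 72.206 N.
Friction up the slope is f = μN = 0.18 × 72.206 = 12.997 N, so the net downslope force is 80.193 − 12.997 = 67.196 N and a = 67.196 / 11 = 6.1087 m/s².
Starting from rest, L = ½at², so t = √(2L/a) = √(2 × 3.9 / 6.1087) = 1.1300 s.

1.1 s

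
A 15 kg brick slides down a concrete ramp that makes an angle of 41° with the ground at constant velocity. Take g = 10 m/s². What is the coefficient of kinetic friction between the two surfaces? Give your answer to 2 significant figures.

0.87

At constant velocity the net force along the incline is zero: mg sin 41° = μ mg cos 41°.
So μ = tan 41° = 0.6561 / 0.7547 = 0.8694.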